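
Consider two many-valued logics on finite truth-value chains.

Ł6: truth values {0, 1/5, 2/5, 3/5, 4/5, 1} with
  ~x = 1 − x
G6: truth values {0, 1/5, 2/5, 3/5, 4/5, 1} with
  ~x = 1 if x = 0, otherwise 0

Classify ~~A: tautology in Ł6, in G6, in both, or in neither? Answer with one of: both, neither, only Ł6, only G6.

neither

In Ł6: at A = 0 the value is 0 — not a tautology.
In G6: at A = 0 the value is 0 — not a tautology.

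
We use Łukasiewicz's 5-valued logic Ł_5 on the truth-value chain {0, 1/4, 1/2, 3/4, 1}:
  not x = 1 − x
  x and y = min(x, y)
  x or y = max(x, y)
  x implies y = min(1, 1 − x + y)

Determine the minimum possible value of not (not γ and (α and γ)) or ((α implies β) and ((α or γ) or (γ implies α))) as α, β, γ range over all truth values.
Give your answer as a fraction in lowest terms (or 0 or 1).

1/2

Take α = 1/2, β = 0, γ = 1/2:
not γ = not 1/2 = 1/2
α and γ = 1/2 and 1/2 = 1/2
not γ and (α and γ) = 1/2 and 1/2 = 1/2
not (not γ and (α and γ)) = not 1/2 = 1/2
α implies β = 1/2 implies 0 = 1/2
α or γ = 1/2 or 1/2 = 1/2
γ implies α = 1/2 implies 1/2 = 1
(α or γ) or (γ implies α) = 1/2 or 1 = 1
(α implies β) and ((α or γ) or (γ implies α)) = 1/2 and 1 = 1/2
not (not γ and (α and γ)) or ((α implies β) and ((α or γ) or (γ implies α))) = 1/2 or 1/2 = 1/2
No assignment yields a value below 1/2, so this is the minimum.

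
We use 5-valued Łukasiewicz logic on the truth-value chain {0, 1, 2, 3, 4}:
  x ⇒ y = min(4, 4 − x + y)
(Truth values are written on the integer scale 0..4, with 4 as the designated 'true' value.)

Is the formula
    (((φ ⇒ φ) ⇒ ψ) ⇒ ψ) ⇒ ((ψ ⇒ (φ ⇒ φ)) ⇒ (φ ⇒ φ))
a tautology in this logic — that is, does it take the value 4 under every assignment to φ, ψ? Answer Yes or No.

At φ = 0, ψ = 1, for instance:
φ ⇒ φ = 0 ⇒ 0 = 4
(φ ⇒ φ) ⇒ ψ = 4 ⇒ 1 = 1
((φ ⇒ φ) ⇒ ψ) ⇒ ψ = 1 ⇒ 1 = 4
ψ ⇒ (φ ⇒ φ) = 1 ⇒ 4 = 4
(ψ ⇒ (φ ⇒ φ)) ⇒ (φ ⇒ φ) = 4 ⇒ 4 = 4
(((φ ⇒ φ) ⇒ ψ) ⇒ ψ) ⇒ ((ψ ⇒ (φ ⇒ φ)) ⇒ (φ ⇒ φ)) = 4 ⇒ 4 = 4
and checking the remaining 24 assignments likewise gives ≥ 4 in every case.

Yes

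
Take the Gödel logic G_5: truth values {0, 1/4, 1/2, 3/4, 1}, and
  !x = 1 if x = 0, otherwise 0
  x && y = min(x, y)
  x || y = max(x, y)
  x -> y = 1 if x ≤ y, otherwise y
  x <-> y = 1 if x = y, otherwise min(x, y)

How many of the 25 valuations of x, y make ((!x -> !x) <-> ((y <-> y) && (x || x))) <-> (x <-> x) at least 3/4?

value 1: 5 assignments (counts)
value 3/4: 5 assignments (counts)
value 1/2: 5 assignments
value 1/4: 5 assignments
value 0: 5 assignments
So 10 of the 25 assignments meet the threshold.

10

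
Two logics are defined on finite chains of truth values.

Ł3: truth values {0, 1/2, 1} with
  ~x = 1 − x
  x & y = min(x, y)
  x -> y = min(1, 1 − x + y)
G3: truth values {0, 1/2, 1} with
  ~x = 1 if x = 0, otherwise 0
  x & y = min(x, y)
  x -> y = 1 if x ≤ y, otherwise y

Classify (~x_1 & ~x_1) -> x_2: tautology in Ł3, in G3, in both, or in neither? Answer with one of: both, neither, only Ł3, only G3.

neither

In Ł3: at x_1 = 0, x_2 = 0 the value is 0 — not a tautology.
In G3: at x_1 = 0, x_2 = 0 the value is 0 — not a tautology.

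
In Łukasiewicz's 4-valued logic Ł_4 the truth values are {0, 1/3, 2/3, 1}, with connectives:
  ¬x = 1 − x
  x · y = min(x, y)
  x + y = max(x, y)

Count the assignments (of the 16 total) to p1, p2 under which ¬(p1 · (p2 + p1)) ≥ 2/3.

p1 = 0, p2 = 0 ↦ 1  ≥
p1 = 0, p2 = 1/3 ↦ 1  ≥
p1 = 0, p2 = 2/3 ↦ 1  ≥
p1 = 0, p2 = 1 ↦ 1  ≥
p1 = 1/3, p2 = 0 ↦ 2/3  ≥
p1 = 1/3, p2 = 1/3 ↦ 2/3  ≥
p1 = 1/3, p2 = 2/3 ↦ 2/3  ≥
p1 = 1/3, p2 = 1 ↦ 2/3  ≥
p1 = 2/3, p2 = 0 ↦ 1/3  <
p1 = 2/3, p2 = 1/3 ↦ 1/3  <
p1 = 2/3, p2 = 2/3 ↦ 1/3  <
p1 = 2/3, p2 = 1 ↦ 1/3  <
p1 = 1, p2 = 0 ↦ 0  <
p1 = 1, p2 = 1/3 ↦ 0  <
p1 = 1, p2 = 2/3 ↦ 0  <
p1 = 1, p2 = 1 ↦ 0  <
So 8 of the 16 assignments meet the threshold.

8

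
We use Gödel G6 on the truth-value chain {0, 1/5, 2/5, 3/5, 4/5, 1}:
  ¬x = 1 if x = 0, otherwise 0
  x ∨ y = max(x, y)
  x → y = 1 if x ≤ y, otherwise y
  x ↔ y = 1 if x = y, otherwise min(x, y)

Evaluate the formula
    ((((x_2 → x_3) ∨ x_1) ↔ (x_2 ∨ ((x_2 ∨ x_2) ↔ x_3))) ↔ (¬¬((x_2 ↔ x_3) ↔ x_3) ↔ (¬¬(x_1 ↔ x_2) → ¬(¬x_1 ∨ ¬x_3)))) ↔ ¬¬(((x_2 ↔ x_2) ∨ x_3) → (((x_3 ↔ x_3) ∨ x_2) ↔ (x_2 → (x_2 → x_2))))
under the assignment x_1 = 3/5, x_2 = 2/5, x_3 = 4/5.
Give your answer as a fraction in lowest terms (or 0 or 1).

2/5

x_2 → x_3 = 2/5 → 4/5 = 1
(x_2 → x_3) ∨ x_1 = 1 ∨ 3/5 = 1
x_2 ∨ x_2 = 2/5 ∨ 2/5 = 2/5
(x_2 ∨ x_2) ↔ x_3 = 2/5 ↔ 4/5 = 2/5
x_2 ∨ ((x_2 ∨ x_2) ↔ x_3) = 2/5 ∨ 2/5 = 2/5
((x_2 → x_3) ∨ x_1) ↔ (x_2 ∨ ((x_2 ∨ x_2) ↔ x_3)) = 1 ↔ 2/5 = 2/5
x_2 ↔ x_3 = 2/5 ↔ 4/5 = 2/5
(x_2 ↔ x_3) ↔ x_3 = 2/5 ↔ 4/5 = 2/5
¬((x_2 ↔ x_3) ↔ x_3) = ¬2/5 = 0
¬¬((x_2 ↔ x_3) ↔ x_3) = ¬0 = 1
x_1 ↔ x_2 = 3/5 ↔ 2/5 = 2/5
¬(x_1 ↔ x_2) = ¬2/5 = 0
¬¬(x_1 ↔ x_2) = ¬0 = 1
¬x_1 = ¬3/5 = 0
¬x_3 = ¬4/5 = 0
¬x_1 ∨ ¬x_3 = 0 ∨ 0 = 0
¬(¬x_1 ∨ ¬x_3) = ¬0 = 1
¬¬(x_1 ↔ x_2) → ¬(¬x_1 ∨ ¬x_3) = 1 → 1 = 1
¬¬((x_2 ↔ x_3) ↔ x_3) ↔ (¬¬(x_1 ↔ x_2) → ¬(¬x_1 ∨ ¬x_3)) = 1 ↔ 1 = 1
(((x_2 → x_3) ∨ x_1) ↔ (x_2 ∨ ((x_2 ∨ x_2) ↔ x_3))) ↔ (¬¬((x_2 ↔ x_3) ↔ x_3) ↔ (¬¬(x_1 ↔ x_2) → ¬(¬x_1 ∨ ¬x_3))) = 2/5 ↔ 1 = 2/5
x_2 ↔ x_2 = 2/5 ↔ 2/5 = 1
(x_2 ↔ x_2) ∨ x_3 = 1 ∨ 4/5 = 1
x_3 ↔ x_3 = 4/5 ↔ 4/5 = 1
(x_3 ↔ x_3) ∨ x_2 = 1 ∨ 2/5 = 1
x_2 → x_2 = 2/5 → 2/5 = 1
x_2 → (x_2 → x_2) = 2/5 → 1 = 1
((x_3 ↔ x_3) ∨ x_2) ↔ (x_2 → (x_2 → x_2)) = 1 ↔ 1 = 1
((x_2 ↔ x_2) ∨ x_3) → (((x_3 ↔ x_3) ∨ x_2) ↔ (x_2 → (x_2 → x_2))) = 1 → 1 = 1
¬(((x_2 ↔ x_2) ∨ x_3) → (((x_3 ↔ x_3) ∨ x_2) ↔ (x_2 → (x_2 → x_2)))) = ¬1 = 0
¬¬(((x_2 ↔ x_2) ∨ x_3) → (((x_3 ↔ x_3) ∨ x_2) ↔ (x_2 → (x_2 → x_2)))) = ¬0 = 1
((((x_2 → x_3) ∨ x_1) ↔ (x_2 ∨ ((x_2 ∨ x_2) ↔ x_3))) ↔ (¬¬((x_2 ↔ x_3) ↔ x_3) ↔ (¬¬(x_1 ↔ x_2) → ¬(¬x_1 ∨ ¬x_3)))) ↔ ¬¬(((x_2 ↔ x_2) ∨ x_3) → (((x_3 ↔ x_3) ∨ x_2) ↔ (x_2 → (x_2 → x_2)))) = 2/5 ↔ 1 = 2/5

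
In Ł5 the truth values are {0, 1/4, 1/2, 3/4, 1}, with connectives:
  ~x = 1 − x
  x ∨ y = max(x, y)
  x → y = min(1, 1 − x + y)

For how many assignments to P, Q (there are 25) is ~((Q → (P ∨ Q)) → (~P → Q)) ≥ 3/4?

3

value 1: 1 assignment (counts)
value 3/4: 2 assignments (counts)
value 1/2: 3 assignments
value 1/4: 4 assignments
value 0: 15 assignments
So 3 of the 25 assignments meet the threshold.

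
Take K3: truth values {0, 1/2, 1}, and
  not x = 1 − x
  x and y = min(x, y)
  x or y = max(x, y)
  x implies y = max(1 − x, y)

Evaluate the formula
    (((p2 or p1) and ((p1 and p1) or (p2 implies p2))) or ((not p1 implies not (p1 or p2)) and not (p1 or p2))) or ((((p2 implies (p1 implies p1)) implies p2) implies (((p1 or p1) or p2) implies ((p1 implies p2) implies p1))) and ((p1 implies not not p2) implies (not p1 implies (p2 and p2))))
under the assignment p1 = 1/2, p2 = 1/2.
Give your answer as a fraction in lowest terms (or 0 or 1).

1/2

p2 or p1 = 1/2 or 1/2 = 1/2
p1 and p1 = 1/2 and 1/2 = 1/2
p2 implies p2 = 1/2 implies 1/2 = 1/2
(p1 and p1) or (p2 implies p2) = 1/2 or 1/2 = 1/2
(p2 or p1) and ((p1 and p1) or (p2 implies p2)) = 1/2 and 1/2 = 1/2
not p1 = not 1/2 = 1/2
p1 or p2 = 1/2 or 1/2 = 1/2
not (p1 or p2) = not 1/2 = 1/2
not p1 implies not (p1 or p2) = 1/2 implies 1/2 = 1/2
p1 or p2 = 1/2 or 1/2 = 1/2
not (p1 or p2) = not 1/2 = 1/2
(not p1 implies not (p1 or p2)) and not (p1 or p2) = 1/2 and 1/2 = 1/2
((p2 or p1) and ((p1 and p1) or (p2 implies p2))) or ((not p1 implies not (p1 or p2)) and not (p1 or p2)) = 1/2 or 1/2 = 1/2
p1 implies p1 = 1/2 implies 1/2 = 1/2
p2 implies (p1 implies p1) = 1/2 implies 1/2 = 1/2
(p2 implies (p1 implies p1)) implies p2 = 1/2 implies 1/2 = 1/2
p1 or p1 = 1/2 or 1/2 = 1/2
(p1 or p1) or p2 = 1/2 or 1/2 = 1/2
p1 implies p2 = 1/2 implies 1/2 = 1/2
(p1 implies p2) implies p1 = 1/2 implies 1/2 = 1/2
((p1 or p1) or p2) implies ((p1 implies p2) implies p1) = 1/2 implies 1/2 = 1/2
((p2 implies (p1 implies p1)) implies p2) implies (((p1 or p1) or p2) implies ((p1 implies p2) implies p1)) = 1/2 implies 1/2 = 1/2
not p2 = not 1/2 = 1/2
not not p2 = not 1/2 = 1/2
p1 implies not not p2 = 1/2 implies 1/2 = 1/2
not p1 = not 1/2 = 1/2
p2 and p2 = 1/2 and 1/2 = 1/2
not p1 implies (p2 and p2) = 1/2 implies 1/2 = 1/2
(p1 implies not not p2) implies (not p1 implies (p2 and p2)) = 1/2 implies 1/2 = 1/2
(((p2 implies (p1 implies p1)) implies p2) implies (((p1 or p1) or p2) implies ((p1 implies p2) implies p1))) and ((p1 implies not not p2) implies (not p1 implies (p2 and p2))) = 1/2 and 1/2 = 1/2
(((p2 or p1) and ((p1 and p1) or (p2 implies p2))) or ((not p1 implies not (p1 or p2)) and not (p1 or p2))) or ((((p2 implies (p1 implies p1)) implies p2) implies (((p1 or p1) or p2) implies ((p1 implies p2) implies p1))) and ((p1 implies not not p2) implies (not p1 implies (p2 and p2)))) = 1/2 or 1/2 = 1/2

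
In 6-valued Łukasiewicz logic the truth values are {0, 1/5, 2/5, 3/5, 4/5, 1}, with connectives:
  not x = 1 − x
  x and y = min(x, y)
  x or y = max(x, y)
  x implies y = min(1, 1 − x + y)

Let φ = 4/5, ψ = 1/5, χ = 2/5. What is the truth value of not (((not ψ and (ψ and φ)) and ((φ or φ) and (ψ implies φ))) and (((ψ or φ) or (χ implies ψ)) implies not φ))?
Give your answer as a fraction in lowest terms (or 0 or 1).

4/5

not ψ = not 1/5 = 4/5
ψ and φ = 1/5 and 4/5 = 1/5
not ψ and (ψ and φ) = 4/5 and 1/5 = 1/5
φ or φ = 4/5 or 4/5 = 4/5
ψ implies φ = 1/5 implies 4/5 = 1
(φ or φ) and (ψ implies φ) = 4/5 and 1 = 4/5
(not ψ and (ψ and φ)) and ((φ or φ) and (ψ implies φ)) = 1/5 and 4/5 = 1/5
ψ or φ = 1/5 or 4/5 = 4/5
χ implies ψ = 2/5 implies 1/5 = 4/5
(ψ or φ) or (χ implies ψ) = 4/5 or 4/5 = 4/5
not φ = not 4/5 = 1/5
((ψ or φ) or (χ implies ψ)) implies not φ = 4/5 implies 1/5 = 2/5
((not ψ and (ψ and φ)) and ((φ or φ) and (ψ implies φ))) and (((ψ or φ) or (χ implies ψ)) implies not φ) = 1/5 and 2/5 = 1/5
not (((not ψ and (ψ and φ)) and ((φ or φ) and (ψ implies φ))) and (((ψ or φ) or (χ implies ψ)) implies not φ)) = not 1/5 = 4/5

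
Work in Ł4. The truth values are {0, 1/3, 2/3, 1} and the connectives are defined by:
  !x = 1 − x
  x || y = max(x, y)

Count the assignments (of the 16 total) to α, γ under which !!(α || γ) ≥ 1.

α = 0, γ = 0 ↦ 0  <
α = 0, γ = 1/3 ↦ 1/3  <
α = 0, γ = 2/3 ↦ 2/3  <
α = 0, γ = 1 ↦ 1  ≥
α = 1/3, γ = 0 ↦ 1/3  <
α = 1/3, γ = 1/3 ↦ 1/3  <
α = 1/3, γ = 2/3 ↦ 2/3  <
α = 1/3, γ = 1 ↦ 1  ≥
α = 2/3, γ = 0 ↦ 2/3  <
α = 2/3, γ = 1/3 ↦ 2/3  <
α = 2/3, γ = 2/3 ↦ 2/3  <
α = 2/3, γ = 1 ↦ 1  ≥
α = 1, γ = 0 ↦ 1  ≥
α = 1, γ = 1/3 ↦ 1  ≥
α = 1, γ = 2/3 ↦ 1  ≥
α = 1, γ = 1 ↦ 1  ≥
So 7 of the 16 assignments meet the threshold.

7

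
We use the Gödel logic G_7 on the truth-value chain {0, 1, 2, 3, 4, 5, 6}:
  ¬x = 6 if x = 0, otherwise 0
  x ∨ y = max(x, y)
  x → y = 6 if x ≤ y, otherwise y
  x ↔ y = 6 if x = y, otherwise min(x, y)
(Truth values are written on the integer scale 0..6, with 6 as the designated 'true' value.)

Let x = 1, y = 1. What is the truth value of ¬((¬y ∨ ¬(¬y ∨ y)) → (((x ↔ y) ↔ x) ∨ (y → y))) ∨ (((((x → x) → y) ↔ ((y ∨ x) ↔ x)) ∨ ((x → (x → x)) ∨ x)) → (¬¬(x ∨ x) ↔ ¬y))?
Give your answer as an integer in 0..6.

¬y = ¬1 = 0
¬y = ¬1 = 0
¬y ∨ y = 0 ∨ 1 = 1
¬(¬y ∨ y) = ¬1 = 0
¬y ∨ ¬(¬y ∨ y) = 0 ∨ 0 = 0
x ↔ y = 1 ↔ 1 = 6
(x ↔ y) ↔ x = 6 ↔ 1 = 1
y → y = 1 → 1 = 6
((x ↔ y) ↔ x) ∨ (y → y) = 1 ∨ 6 = 6
(¬y ∨ ¬(¬y ∨ y)) → (((x ↔ y) ↔ x) ∨ (y → y)) = 0 → 6 = 6
¬((¬y ∨ ¬(¬y ∨ y)) → (((x ↔ y) ↔ x) ∨ (y → y))) = ¬6 = 0
x → x = 1 → 1 = 6
(x → x) → y = 6 → 1 = 1
y ∨ x = 1 ∨ 1 = 1
(y ∨ x) ↔ x = 1 ↔ 1 = 6
((x → x) → y) ↔ ((y ∨ x) ↔ x) = 1 ↔ 6 = 1
x → x = 1 → 1 = 6
x → (x → x) = 1 → 6 = 6
(x → (x → x)) ∨ x = 6 ∨ 1 = 6
(((x → x) → y) ↔ ((y ∨ x) ↔ x)) ∨ ((x → (x → x)) ∨ x) = 1 ∨ 6 = 6
x ∨ x = 1 ∨ 1 = 1
¬(x ∨ x) = ¬1 = 0
¬¬(x ∨ x) = ¬0 = 6
¬y = ¬1 = 0
¬¬(x ∨ x) ↔ ¬y = 6 ↔ 0 = 0
((((x → x) → y) ↔ ((y ∨ x) ↔ x)) ∨ ((x → (x → x)) ∨ x)) → (¬¬(x ∨ x) ↔ ¬y) = 6 → 0 = 0
¬((¬y ∨ ¬(¬y ∨ y)) → (((x ↔ y) ↔ x) ∨ (y → y))) ∨ (((((x → x) → y) ↔ ((y ∨ x) ↔ x)) ∨ ((x → (x → x)) ∨ x)) → (¬¬(x ∨ x) ↔ ¬y)) = 0 ∨ 0 = 0

0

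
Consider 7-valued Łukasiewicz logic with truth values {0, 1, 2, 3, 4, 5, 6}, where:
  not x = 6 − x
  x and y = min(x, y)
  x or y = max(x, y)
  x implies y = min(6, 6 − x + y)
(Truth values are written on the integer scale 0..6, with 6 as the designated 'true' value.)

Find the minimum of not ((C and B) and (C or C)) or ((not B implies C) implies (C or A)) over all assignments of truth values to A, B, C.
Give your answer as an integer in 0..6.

Take A = 0, B = 3, C = 3:
C and B = 3 and 3 = 3
C or C = 3 or 3 = 3
(C and B) and (C or C) = 3 and 3 = 3
not ((C and B) and (C or C)) = not 3 = 3
not B = not 3 = 3
not B implies C = 3 implies 3 = 6
C or A = 3 or 0 = 3
(not B implies C) implies (C or A) = 6 implies 3 = 3
not ((C and B) and (C or C)) or ((not B implies C) implies (C or A)) = 3 or 3 = 3
No assignment yields a value below 3, so this is the minimum.

3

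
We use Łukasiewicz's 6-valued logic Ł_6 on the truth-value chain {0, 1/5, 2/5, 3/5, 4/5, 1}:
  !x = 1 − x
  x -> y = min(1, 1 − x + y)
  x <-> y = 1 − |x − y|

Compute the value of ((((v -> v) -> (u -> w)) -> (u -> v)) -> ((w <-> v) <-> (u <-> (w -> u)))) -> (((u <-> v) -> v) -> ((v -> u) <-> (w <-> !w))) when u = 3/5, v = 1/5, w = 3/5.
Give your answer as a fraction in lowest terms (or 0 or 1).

v -> v = 1/5 -> 1/5 = 1
u -> w = 3/5 -> 3/5 = 1
(v -> v) -> (u -> w) = 1 -> 1 = 1
u -> v = 3/5 -> 1/5 = 3/5
((v -> v) -> (u -> w)) -> (u -> v) = 1 -> 3/5 = 3/5
w <-> v = 3/5 <-> 1/5 = 3/5
w -> u = 3/5 -> 3/5 = 1
u <-> (w -> u) = 3/5 <-> 1 = 3/5
(w <-> v) <-> (u <-> (w -> u)) = 3/5 <-> 3/5 = 1
(((v -> v) -> (u -> w)) -> (u -> v)) -> ((w <-> v) <-> (u <-> (w -> u))) = 3/5 -> 1 = 1
u <-> v = 3/5 <-> 1/5 = 3/5
(u <-> v) -> v = 3/5 -> 1/5 = 3/5
v -> u = 1/5 -> 3/5 = 1
!w = !3/5 = 2/5
w <-> !w = 3/5 <-> 2/5 = 4/5
(v -> u) <-> (w <-> !w) = 1 <-> 4/5 = 4/5
((u <-> v) -> v) -> ((v -> u) <-> (w <-> !w)) = 3/5 -> 4/5 = 1
((((v -> v) -> (u -> w)) -> (u -> v)) -> ((w <-> v) <-> (u <-> (w -> u)))) -> (((u <-> v) -> v) -> ((v -> u) <-> (w <-> !w))) = 1 -> 1 = 1

1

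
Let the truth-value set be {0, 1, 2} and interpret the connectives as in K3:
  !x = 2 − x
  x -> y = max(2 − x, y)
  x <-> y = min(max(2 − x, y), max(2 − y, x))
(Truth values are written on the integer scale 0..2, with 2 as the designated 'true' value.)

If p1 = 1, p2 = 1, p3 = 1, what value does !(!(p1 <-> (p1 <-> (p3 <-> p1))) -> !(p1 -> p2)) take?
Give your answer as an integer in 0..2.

1

p3 <-> p1 = 1 <-> 1 = 1
p1 <-> (p3 <-> p1) = 1 <-> 1 = 1
p1 <-> (p1 <-> (p3 <-> p1)) = 1 <-> 1 = 1
!(p1 <-> (p1 <-> (p3 <-> p1))) = !1 = 1
p1 -> p2 = 1 -> 1 = 1
!(p1 -> p2) = !1 = 1
!(p1 <-> (p1 <-> (p3 <-> p1))) -> !(p1 -> p2) = 1 -> 1 = 1
!(!(p1 <-> (p1 <-> (p3 <-> p1))) -> !(p1 -> p2)) = !1 = 1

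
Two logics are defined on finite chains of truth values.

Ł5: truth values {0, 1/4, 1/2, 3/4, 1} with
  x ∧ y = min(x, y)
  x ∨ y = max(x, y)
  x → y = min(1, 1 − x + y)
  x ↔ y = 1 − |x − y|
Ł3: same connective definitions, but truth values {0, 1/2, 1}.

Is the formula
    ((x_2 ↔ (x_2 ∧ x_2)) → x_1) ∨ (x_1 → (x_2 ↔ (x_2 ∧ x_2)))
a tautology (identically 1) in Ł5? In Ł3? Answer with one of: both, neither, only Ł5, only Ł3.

both

In Ł5: every assignment gives 1 — tautology.
In Ł3: every assignment gives 1 — tautology.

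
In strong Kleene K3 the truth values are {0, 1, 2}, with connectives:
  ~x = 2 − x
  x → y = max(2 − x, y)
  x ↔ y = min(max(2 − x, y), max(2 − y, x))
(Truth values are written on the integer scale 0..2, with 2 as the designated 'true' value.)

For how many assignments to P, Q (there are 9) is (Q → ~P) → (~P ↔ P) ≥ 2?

1

P = 0, Q = 0 ↦ 0  <
P = 0, Q = 1 ↦ 0  <
P = 0, Q = 2 ↦ 0  <
P = 1, Q = 0 ↦ 1  <
P = 1, Q = 1 ↦ 1  <
P = 1, Q = 2 ↦ 1  <
P = 2, Q = 0 ↦ 0  <
P = 2, Q = 1 ↦ 1  <
P = 2, Q = 2 ↦ 2  ≥
So 1 of the 9 assignments meets the threshold.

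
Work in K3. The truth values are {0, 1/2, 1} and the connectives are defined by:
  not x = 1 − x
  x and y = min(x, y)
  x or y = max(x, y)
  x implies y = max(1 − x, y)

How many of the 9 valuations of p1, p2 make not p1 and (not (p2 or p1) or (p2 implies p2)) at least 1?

p1 = 0, p2 = 0 ↦ 1  ≥
p1 = 0, p2 = 1/2 ↦ 1/2  <
p1 = 0, p2 = 1 ↦ 1  ≥
p1 = 1/2, p2 = 0 ↦ 1/2  <
p1 = 1/2, p2 = 1/2 ↦ 1/2  <
p1 = 1/2, p2 = 1 ↦ 1/2  <
p1 = 1, p2 = 0 ↦ 0  <
p1 = 1, p2 = 1/2 ↦ 0  <
p1 = 1, p2 = 1 ↦ 0  <
So 2 of the 9 assignments meet the threshold.

2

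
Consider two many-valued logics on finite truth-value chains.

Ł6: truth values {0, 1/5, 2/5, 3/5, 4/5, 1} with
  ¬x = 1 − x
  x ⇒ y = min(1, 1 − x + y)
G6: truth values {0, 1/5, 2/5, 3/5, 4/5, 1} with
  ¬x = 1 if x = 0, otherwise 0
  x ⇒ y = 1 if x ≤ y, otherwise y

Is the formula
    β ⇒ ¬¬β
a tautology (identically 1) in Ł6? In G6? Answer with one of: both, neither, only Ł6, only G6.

In Ł6: every assignment gives 1 — tautology.
In G6: every assignment gives 1 — tautology.

both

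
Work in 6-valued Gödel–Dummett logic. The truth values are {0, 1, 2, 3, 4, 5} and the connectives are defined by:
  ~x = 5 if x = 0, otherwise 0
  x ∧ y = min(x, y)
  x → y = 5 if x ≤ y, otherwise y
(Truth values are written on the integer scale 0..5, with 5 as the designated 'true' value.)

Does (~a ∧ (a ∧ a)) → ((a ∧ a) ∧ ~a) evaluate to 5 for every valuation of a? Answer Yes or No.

a = 0 ↦ 5
a = 1 ↦ 5
a = 2 ↦ 5
a = 3 ↦ 5
a = 4 ↦ 5
a = 5 ↦ 5
Every assignment gives a value ≥ 5.

Yes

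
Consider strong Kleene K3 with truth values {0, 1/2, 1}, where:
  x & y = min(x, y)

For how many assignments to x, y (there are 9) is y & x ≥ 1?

x = 0, y = 0 ↦ 0  <
x = 0, y = 1/2 ↦ 0  <
x = 0, y = 1 ↦ 0  <
x = 1/2, y = 0 ↦ 0  <
x = 1/2, y = 1/2 ↦ 1/2  <
x = 1/2, y = 1 ↦ 1/2  <
x = 1, y = 0 ↦ 0  <
x = 1, y = 1/2 ↦ 1/2  <
x = 1, y = 1 ↦ 1  ≥
So 1 of the 9 assignments meets the threshold.

1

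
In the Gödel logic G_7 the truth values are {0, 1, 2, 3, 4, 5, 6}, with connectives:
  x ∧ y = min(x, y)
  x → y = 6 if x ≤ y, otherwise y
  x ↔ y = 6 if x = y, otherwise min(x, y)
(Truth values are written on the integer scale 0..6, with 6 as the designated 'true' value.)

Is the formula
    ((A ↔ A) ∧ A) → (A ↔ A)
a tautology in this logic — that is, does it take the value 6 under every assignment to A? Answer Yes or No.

A = 0 ↦ 6
A = 1 ↦ 6
A = 2 ↦ 6
A = 3 ↦ 6
A = 4 ↦ 6
A = 5 ↦ 6
A = 6 ↦ 6
Every assignment gives a value ≥ 6.

Yes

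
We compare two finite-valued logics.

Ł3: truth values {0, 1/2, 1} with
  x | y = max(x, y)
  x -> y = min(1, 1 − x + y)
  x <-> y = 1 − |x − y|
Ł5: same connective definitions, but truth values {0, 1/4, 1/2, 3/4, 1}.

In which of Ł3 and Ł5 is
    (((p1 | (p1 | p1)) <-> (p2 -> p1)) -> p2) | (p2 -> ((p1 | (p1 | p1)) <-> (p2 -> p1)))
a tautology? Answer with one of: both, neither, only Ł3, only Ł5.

both

In Ł3: every assignment gives 1 — tautology.
In Ł5: every assignment gives 1 — tautology.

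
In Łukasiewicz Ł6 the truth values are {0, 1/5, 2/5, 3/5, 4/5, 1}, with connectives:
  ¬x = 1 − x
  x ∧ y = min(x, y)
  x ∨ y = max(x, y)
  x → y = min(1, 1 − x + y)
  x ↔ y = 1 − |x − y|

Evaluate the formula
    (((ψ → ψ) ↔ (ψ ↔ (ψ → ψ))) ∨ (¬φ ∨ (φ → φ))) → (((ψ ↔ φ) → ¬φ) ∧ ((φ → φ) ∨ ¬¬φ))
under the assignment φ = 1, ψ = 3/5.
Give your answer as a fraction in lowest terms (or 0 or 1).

ψ → ψ = 3/5 → 3/5 = 1
ψ → ψ = 3/5 → 3/5 = 1
ψ ↔ (ψ → ψ) = 3/5 ↔ 1 = 3/5
(ψ → ψ) ↔ (ψ ↔ (ψ → ψ)) = 1 ↔ 3/5 = 3/5
¬φ = ¬1 = 0
φ → φ = 1 → 1 = 1
¬φ ∨ (φ → φ) = 0 ∨ 1 = 1
((ψ → ψ) ↔ (ψ ↔ (ψ → ψ))) ∨ (¬φ ∨ (φ → φ)) = 3/5 ∨ 1 = 1
ψ ↔ φ = 3/5 ↔ 1 = 3/5
¬φ = ¬1 = 0
(ψ ↔ φ) → ¬φ = 3/5 → 0 = 2/5
φ → φ = 1 → 1 = 1
¬φ = ¬1 = 0
¬¬φ = ¬0 = 1
(φ → φ) ∨ ¬¬φ = 1 ∨ 1 = 1
((ψ ↔ φ) → ¬φ) ∧ ((φ → φ) ∨ ¬¬φ) = 2/5 ∧ 1 = 2/5
(((ψ → ψ) ↔ (ψ ↔ (ψ → ψ))) ∨ (¬φ ∨ (φ → φ))) → (((ψ ↔ φ) → ¬φ) ∧ ((φ → φ) ∨ ¬¬φ)) = 1 → 2/5 = 2/5

2/5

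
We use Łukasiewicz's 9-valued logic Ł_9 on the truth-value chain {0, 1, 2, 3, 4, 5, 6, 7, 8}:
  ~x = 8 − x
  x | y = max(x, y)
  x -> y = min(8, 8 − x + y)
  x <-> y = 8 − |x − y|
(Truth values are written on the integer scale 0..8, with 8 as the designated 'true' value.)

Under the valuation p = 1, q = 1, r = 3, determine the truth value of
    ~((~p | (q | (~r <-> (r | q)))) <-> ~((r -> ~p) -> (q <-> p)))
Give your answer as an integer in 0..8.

~p = ~1 = 7
~r = ~3 = 5
r | q = 3 | 1 = 3
~r <-> (r | q) = 5 <-> 3 = 6
q | (~r <-> (r | q)) = 1 | 6 = 6
~p | (q | (~r <-> (r | q))) = 7 | 6 = 7
~p = ~1 = 7
r -> ~p = 3 -> 7 = 8
q <-> p = 1 <-> 1 = 8
(r -> ~p) -> (q <-> p) = 8 -> 8 = 8
~((r -> ~p) -> (q <-> p)) = ~8 = 0
(~p | (q | (~r <-> (r | q)))) <-> ~((r -> ~p) -> (q <-> p)) = 7 <-> 0 = 1
~((~p | (q | (~r <-> (r | q)))) <-> ~((r -> ~p) -> (q <-> p))) = ~1 = 7

7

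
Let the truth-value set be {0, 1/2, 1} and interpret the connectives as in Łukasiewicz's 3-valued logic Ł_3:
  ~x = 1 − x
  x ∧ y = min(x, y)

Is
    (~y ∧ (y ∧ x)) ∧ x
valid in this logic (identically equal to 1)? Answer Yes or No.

No

Counterexample: take x = 0, y = 0.
~y = ~0 = 1
y ∧ x = 0 ∧ 0 = 0
~y ∧ (y ∧ x) = 1 ∧ 0 = 0
(~y ∧ (y ∧ x)) ∧ x = 0 ∧ 0 = 0
This gives 0 ≠ 1.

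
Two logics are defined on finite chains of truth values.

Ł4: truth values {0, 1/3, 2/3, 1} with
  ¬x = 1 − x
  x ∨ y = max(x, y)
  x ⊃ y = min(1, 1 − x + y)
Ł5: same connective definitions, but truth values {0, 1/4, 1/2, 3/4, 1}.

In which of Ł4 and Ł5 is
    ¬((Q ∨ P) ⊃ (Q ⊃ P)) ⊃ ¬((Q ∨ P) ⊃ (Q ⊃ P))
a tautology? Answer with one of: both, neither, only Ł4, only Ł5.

In Ł4: every assignment gives 1 — tautology.
In Ł5: every assignment gives 1 — tautology.

both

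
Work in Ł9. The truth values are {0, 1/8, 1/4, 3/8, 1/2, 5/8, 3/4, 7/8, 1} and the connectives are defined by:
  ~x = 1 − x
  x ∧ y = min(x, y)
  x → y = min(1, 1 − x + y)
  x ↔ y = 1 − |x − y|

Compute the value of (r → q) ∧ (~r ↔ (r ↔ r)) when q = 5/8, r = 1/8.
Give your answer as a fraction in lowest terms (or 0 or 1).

7/8

r → q = 1/8 → 5/8 = 1
~r = ~1/8 = 7/8
r ↔ r = 1/8 ↔ 1/8 = 1
~r ↔ (r ↔ r) = 7/8 ↔ 1 = 7/8
(r → q) ∧ (~r ↔ (r ↔ r)) = 1 ∧ 7/8 = 7/8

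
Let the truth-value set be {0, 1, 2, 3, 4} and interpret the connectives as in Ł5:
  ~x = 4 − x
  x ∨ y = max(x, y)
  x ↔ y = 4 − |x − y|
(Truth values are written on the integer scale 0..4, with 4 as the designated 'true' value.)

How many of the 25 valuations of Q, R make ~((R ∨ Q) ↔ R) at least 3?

3

value 4: 1 assignment (counts)
value 3: 2 assignments (counts)
value 2: 3 assignments
value 1: 4 assignments
value 0: 15 assignments
So 3 of the 25 assignments meet the threshold.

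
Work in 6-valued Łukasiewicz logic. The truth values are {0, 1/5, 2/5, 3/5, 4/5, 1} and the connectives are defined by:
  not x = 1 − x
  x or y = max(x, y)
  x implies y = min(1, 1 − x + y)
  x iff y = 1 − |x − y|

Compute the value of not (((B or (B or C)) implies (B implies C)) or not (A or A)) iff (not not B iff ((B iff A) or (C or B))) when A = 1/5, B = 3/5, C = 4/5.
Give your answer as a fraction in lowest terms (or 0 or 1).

1/5

B or C = 3/5 or 4/5 = 4/5
B or (B or C) = 3/5 or 4/5 = 4/5
B implies C = 3/5 implies 4/5 = 1
(B or (B or C)) implies (B implies C) = 4/5 implies 1 = 1
A or A = 1/5 or 1/5 = 1/5
not (A or A) = not 1/5 = 4/5
((B or (B or C)) implies (B implies C)) or not (A or A) = 1 or 4/5 = 1
not (((B or (B or C)) implies (B implies C)) or not (A or A)) = not 1 = 0
not B = not 3/5 = 2/5
not not B = not 2/5 = 3/5
B iff A = 3/5 iff 1/5 = 3/5
C or B = 4/5 or 3/5 = 4/5
(B iff A) or (C or B) = 3/5 or 4/5 = 4/5
not not B iff ((B iff A) or (C or B)) = 3/5 iff 4/5 = 4/5
not (((B or (B or C)) implies (B implies C)) or not (A or A)) iff (not not B iff ((B iff A) or (C or B))) = 0 iff 4/5 = 1/5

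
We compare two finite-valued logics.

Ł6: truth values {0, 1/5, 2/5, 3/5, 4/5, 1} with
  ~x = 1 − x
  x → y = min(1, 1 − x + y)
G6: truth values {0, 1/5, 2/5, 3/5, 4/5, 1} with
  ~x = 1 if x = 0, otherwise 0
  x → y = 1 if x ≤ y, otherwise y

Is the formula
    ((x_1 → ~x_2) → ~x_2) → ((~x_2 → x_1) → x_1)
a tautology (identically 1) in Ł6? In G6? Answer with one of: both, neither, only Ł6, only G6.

only Ł6

In Ł6: every assignment gives 1 — tautology.
In G6: at x_1 = 1/5, x_2 = 1/5 the value is 1/5 — not a tautology.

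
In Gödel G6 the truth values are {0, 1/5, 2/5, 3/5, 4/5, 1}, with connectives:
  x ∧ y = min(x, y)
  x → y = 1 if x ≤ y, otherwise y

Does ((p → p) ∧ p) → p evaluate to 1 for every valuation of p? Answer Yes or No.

Yes

p = 0 ↦ 1
p = 1/5 ↦ 1
p = 2/5 ↦ 1
p = 3/5 ↦ 1
p = 4/5 ↦ 1
p = 1 ↦ 1
Every assignment gives a value ≥ 1.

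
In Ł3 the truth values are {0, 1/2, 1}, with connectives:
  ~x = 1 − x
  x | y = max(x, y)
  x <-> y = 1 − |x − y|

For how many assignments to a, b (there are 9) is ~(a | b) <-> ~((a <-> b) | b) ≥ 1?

5

a = 0, b = 0 ↦ 0  <
a = 0, b = 1/2 ↦ 1  ≥
a = 0, b = 1 ↦ 1  ≥
a = 1/2, b = 0 ↦ 1  ≥
a = 1/2, b = 1/2 ↦ 1/2  <
a = 1/2, b = 1 ↦ 1  ≥
a = 1, b = 0 ↦ 0  <
a = 1, b = 1/2 ↦ 1/2  <
a = 1, b = 1 ↦ 1  ≥
So 5 of the 9 assignments meet the threshold.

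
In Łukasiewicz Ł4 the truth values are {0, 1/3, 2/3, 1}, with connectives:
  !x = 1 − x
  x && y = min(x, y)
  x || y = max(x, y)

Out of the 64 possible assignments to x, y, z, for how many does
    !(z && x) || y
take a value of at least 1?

37

value 1: 37 assignments (counts)
value 2/3: 19 assignments
value 1/3: 7 assignments
value 0: 1 assignment
So 37 of the 64 assignments meet the threshold.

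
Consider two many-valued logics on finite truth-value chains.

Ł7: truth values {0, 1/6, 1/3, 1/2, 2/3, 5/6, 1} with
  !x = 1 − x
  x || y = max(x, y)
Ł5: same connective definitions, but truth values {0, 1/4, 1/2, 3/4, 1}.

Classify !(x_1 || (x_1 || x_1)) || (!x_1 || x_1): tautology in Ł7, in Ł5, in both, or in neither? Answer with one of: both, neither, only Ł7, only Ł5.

neither

In Ł7: at x_1 = 1/6 the value is 5/6 — not a tautology.
In Ł5: at x_1 = 1/4 the value is 3/4 — not a tautology.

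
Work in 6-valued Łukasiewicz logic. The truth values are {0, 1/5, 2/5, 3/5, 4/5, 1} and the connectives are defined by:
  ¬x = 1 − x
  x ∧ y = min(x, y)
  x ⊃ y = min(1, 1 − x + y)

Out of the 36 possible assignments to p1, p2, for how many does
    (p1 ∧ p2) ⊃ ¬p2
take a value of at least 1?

24

value 1: 24 assignments (counts)
value 4/5: 5 assignments
value 3/5: 2 assignments
value 2/5: 3 assignments
value 1/5: 1 assignment
value 0: 1 assignment
So 24 of the 36 assignments meet the threshold.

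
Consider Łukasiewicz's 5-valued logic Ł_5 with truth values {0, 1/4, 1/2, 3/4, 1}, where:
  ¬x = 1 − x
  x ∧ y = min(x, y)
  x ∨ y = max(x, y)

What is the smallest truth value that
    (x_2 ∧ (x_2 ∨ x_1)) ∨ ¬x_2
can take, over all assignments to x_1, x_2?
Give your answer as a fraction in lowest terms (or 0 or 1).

1/2

Take x_1 = 0, x_2 = 1/2:
x_2 ∨ x_1 = 1/2 ∨ 0 = 1/2
x_2 ∧ (x_2 ∨ x_1) = 1/2 ∧ 1/2 = 1/2
¬x_2 = ¬1/2 = 1/2
(x_2 ∧ (x_2 ∨ x_1)) ∨ ¬x_2 = 1/2 ∨ 1/2 = 1/2
No assignment yields a value below 1/2, so this is the minimum.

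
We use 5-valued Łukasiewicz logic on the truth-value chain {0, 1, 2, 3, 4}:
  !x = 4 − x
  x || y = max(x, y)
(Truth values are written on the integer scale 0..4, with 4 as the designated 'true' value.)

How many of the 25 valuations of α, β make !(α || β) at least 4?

1

value 4: 1 assignment (counts)
value 3: 3 assignments
value 2: 5 assignments
value 1: 7 assignments
value 0: 9 assignments
So 1 of the 25 assignments meets the threshold.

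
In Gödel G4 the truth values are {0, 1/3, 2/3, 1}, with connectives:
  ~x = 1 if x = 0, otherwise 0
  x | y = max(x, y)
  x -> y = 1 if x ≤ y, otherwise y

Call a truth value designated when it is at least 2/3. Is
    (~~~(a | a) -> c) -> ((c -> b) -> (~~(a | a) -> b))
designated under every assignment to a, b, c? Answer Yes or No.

No

Counterexample: take a = 1/3, b = 0, c = 0.
a | a = 1/3 | 1/3 = 1/3
~(a | a) = ~1/3 = 0
~~(a | a) = ~0 = 1
~~~(a | a) = ~1 = 0
~~~(a | a) -> c = 0 -> 0 = 1
c -> b = 0 -> 0 = 1
a | a = 1/3 | 1/3 = 1/3
~(a | a) = ~1/3 = 0
~~(a | a) = ~0 = 1
~~(a | a) -> b = 1 -> 0 = 0
(c -> b) -> (~~(a | a) -> b) = 1 -> 0 = 0
(~~~(a | a) -> c) -> ((c -> b) -> (~~(a | a) -> b)) = 1 -> 0 = 0
This gives 0, which is below 2/3.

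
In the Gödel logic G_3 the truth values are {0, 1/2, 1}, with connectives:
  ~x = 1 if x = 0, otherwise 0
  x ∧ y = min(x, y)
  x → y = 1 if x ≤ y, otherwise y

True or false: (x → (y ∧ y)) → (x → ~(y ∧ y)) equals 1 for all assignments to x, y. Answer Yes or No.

Counterexample: take x = 1/2, y = 1/2.
y ∧ y = 1/2 ∧ 1/2 = 1/2
x → (y ∧ y) = 1/2 → 1/2 = 1
y ∧ y = 1/2 ∧ 1/2 = 1/2
~(y ∧ y) = ~1/2 = 0
x → ~(y ∧ y) = 1/2 → 0 = 0
(x → (y ∧ y)) → (x → ~(y ∧ y)) = 1 → 0 = 0
This gives 0 ≠ 1.

No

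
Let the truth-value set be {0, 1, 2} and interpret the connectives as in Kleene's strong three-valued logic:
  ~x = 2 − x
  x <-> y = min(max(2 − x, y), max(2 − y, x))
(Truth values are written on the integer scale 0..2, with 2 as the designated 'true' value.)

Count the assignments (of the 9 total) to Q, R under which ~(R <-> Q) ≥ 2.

Q = 0, R = 0 ↦ 0  <
Q = 0, R = 1 ↦ 1  <
Q = 0, R = 2 ↦ 2  ≥
Q = 1, R = 0 ↦ 1  <
Q = 1, R = 1 ↦ 1  <
Q = 1, R = 2 ↦ 1  <
Q = 2, R = 0 ↦ 2  ≥
Q = 2, R = 1 ↦ 1  <
Q = 2, R = 2 ↦ 0  <
So 2 of the 9 assignments meet the threshold.

2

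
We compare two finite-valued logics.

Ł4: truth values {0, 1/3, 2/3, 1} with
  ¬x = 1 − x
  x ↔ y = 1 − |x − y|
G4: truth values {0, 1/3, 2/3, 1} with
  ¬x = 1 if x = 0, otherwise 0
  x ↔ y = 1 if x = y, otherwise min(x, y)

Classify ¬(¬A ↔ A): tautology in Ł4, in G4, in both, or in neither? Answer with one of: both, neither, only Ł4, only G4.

only G4

In Ł4: at A = 1/3 the value is 1/3 — not a tautology.
In G4: every assignment gives 1 — tautology.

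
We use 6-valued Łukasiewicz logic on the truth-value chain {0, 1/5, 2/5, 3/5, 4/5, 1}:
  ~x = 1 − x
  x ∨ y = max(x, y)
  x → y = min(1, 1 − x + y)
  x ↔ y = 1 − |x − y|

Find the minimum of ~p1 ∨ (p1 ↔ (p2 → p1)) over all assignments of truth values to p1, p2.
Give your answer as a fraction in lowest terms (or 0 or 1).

Take p1 = 2/5, p2 = 0:
~p1 = ~2/5 = 3/5
p2 → p1 = 0 → 2/5 = 1
p1 ↔ (p2 → p1) = 2/5 ↔ 1 = 2/5
~p1 ∨ (p1 ↔ (p2 → p1)) = 3/5 ∨ 2/5 = 3/5
No assignment yields a value below 3/5, so this is the minimum.

3/5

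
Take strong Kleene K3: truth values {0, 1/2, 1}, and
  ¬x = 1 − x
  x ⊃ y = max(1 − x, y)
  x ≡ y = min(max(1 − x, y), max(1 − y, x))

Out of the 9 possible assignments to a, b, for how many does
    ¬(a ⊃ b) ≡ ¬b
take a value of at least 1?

4

a = 0, b = 0 ↦ 0  <
a = 0, b = 1/2 ↦ 1/2  <
a = 0, b = 1 ↦ 1  ≥
a = 1/2, b = 0 ↦ 1/2  <
a = 1/2, b = 1/2 ↦ 1/2  <
a = 1/2, b = 1 ↦ 1  ≥
a = 1, b = 0 ↦ 1  ≥
a = 1, b = 1/2 ↦ 1/2  <
a = 1, b = 1 ↦ 1  ≥
So 4 of the 9 assignments meet the threshold.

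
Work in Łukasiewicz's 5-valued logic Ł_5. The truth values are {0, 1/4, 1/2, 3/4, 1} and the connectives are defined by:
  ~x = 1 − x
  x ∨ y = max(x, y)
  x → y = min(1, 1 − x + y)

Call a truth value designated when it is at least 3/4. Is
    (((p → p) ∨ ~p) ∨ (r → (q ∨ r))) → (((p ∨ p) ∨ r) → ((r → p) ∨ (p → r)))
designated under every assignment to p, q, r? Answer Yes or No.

At p = 0, q = 1/2, r = 1/4, for instance:
p → p = 0 → 0 = 1
~p = ~0 = 1
(p → p) ∨ ~p = 1 ∨ 1 = 1
q ∨ r = 1/2 ∨ 1/4 = 1/2
r → (q ∨ r) = 1/4 → 1/2 = 1
((p → p) ∨ ~p) ∨ (r → (q ∨ r)) = 1 ∨ 1 = 1
p ∨ p = 0 ∨ 0 = 0
(p ∨ p) ∨ r = 0 ∨ 1/4 = 1/4
r → p = 1/4 → 0 = 3/4
p → r = 0 → 1/4 = 1
(r → p) ∨ (p → r) = 3/4 ∨ 1 = 1
((p ∨ p) ∨ r) → ((r → p) ∨ (p → r)) = 1/4 → 1 = 1
(((p → p) ∨ ~p) ∨ (r → (q ∨ r))) → (((p ∨ p) ∨ r) → ((r → p) ∨ (p → r))) = 1 → 1 = 1
and checking the remaining 124 assignments likewise gives ≥ 3/4 in every case.

Yes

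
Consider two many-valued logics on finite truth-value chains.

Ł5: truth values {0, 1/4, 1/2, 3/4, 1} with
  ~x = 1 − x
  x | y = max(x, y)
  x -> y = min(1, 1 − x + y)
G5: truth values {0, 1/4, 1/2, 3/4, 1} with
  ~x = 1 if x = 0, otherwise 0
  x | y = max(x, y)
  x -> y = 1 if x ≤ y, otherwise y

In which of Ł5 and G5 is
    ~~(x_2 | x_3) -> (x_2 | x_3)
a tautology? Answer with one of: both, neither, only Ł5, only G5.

only Ł5

In Ł5: every assignment gives 1 — tautology.
In G5: at x_2 = 0, x_3 = 1/4 the value is 1/4 — not a tautology.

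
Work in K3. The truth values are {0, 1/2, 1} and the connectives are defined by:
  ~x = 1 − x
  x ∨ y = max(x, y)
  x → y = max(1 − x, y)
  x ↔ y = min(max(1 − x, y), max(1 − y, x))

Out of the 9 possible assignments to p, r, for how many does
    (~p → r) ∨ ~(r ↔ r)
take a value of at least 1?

5

p = 0, r = 0 ↦ 0  <
p = 0, r = 1/2 ↦ 1/2  <
p = 0, r = 1 ↦ 1  ≥
p = 1/2, r = 0 ↦ 1/2  <
p = 1/2, r = 1/2 ↦ 1/2  <
p = 1/2, r = 1 ↦ 1  ≥
p = 1, r = 0 ↦ 1  ≥
p = 1, r = 1/2 ↦ 1  ≥
p = 1, r = 1 ↦ 1  ≥
So 5 of the 9 assignments meet the threshold.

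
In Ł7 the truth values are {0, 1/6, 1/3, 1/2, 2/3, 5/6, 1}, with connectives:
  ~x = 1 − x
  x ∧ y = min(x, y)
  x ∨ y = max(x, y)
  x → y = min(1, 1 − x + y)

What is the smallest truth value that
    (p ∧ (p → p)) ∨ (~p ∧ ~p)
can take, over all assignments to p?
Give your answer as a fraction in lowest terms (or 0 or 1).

Take p = 1/2:
p → p = 1/2 → 1/2 = 1
p ∧ (p → p) = 1/2 ∧ 1 = 1/2
~p = ~1/2 = 1/2
~p = ~1/2 = 1/2
~p ∧ ~p = 1/2 ∧ 1/2 = 1/2
(p ∧ (p → p)) ∨ (~p ∧ ~p) = 1/2 ∨ 1/2 = 1/2
No assignment yields a value below 1/2, so this is the minimum.

1/2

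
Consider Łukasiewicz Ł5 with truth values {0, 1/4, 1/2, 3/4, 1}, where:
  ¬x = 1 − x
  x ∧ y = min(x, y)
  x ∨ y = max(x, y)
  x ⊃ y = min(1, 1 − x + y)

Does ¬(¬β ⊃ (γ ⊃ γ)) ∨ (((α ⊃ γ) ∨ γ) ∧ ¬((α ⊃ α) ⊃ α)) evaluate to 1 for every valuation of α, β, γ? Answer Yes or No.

No

Counterexample: take α = 1/4, β = 0, γ = 0.
¬β = ¬0 = 1
γ ⊃ γ = 0 ⊃ 0 = 1
¬β ⊃ (γ ⊃ γ) = 1 ⊃ 1 = 1
¬(¬β ⊃ (γ ⊃ γ)) = ¬1 = 0
α ⊃ γ = 1/4 ⊃ 0 = 3/4
(α ⊃ γ) ∨ γ = 3/4 ∨ 0 = 3/4
α ⊃ α = 1/4 ⊃ 1/4 = 1
(α ⊃ α) ⊃ α = 1 ⊃ 1/4 = 1/4
¬((α ⊃ α) ⊃ α) = ¬1/4 = 3/4
((α ⊃ γ) ∨ γ) ∧ ¬((α ⊃ α) ⊃ α) = 3/4 ∧ 3/4 = 3/4
¬(¬β ⊃ (γ ⊃ γ)) ∨ (((α ⊃ γ) ∨ γ) ∧ ¬((α ⊃ α) ⊃ α)) = 0 ∨ 3/4 = 3/4
This gives 3/4 ≠ 1.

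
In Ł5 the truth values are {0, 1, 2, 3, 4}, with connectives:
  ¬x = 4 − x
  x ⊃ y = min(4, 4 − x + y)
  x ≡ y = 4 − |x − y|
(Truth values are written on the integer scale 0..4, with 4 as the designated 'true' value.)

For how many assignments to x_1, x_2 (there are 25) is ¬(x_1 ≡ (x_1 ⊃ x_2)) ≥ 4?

value 4: 6 assignments (counts)
value 3: 5 assignments
value 2: 6 assignments
value 1: 5 assignments
value 0: 3 assignments
So 6 of the 25 assignments meet the threshold.

6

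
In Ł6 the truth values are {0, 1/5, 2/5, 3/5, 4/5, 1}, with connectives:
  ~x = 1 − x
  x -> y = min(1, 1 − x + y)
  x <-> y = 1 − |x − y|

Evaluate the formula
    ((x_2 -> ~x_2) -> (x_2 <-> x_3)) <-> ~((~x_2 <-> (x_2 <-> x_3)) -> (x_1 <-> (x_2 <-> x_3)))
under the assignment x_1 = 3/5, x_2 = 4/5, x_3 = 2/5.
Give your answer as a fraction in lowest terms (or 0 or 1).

~x_2 = ~4/5 = 1/5
x_2 -> ~x_2 = 4/5 -> 1/5 = 2/5
x_2 <-> x_3 = 4/5 <-> 2/5 = 3/5
(x_2 -> ~x_2) -> (x_2 <-> x_3) = 2/5 -> 3/5 = 1
~x_2 = ~4/5 = 1/5
x_2 <-> x_3 = 4/5 <-> 2/5 = 3/5
~x_2 <-> (x_2 <-> x_3) = 1/5 <-> 3/5 = 3/5
x_2 <-> x_3 = 4/5 <-> 2/5 = 3/5
x_1 <-> (x_2 <-> x_3) = 3/5 <-> 3/5 = 1
(~x_2 <-> (x_2 <-> x_3)) -> (x_1 <-> (x_2 <-> x_3)) = 3/5 -> 1 = 1
~((~x_2 <-> (x_2 <-> x_3)) -> (x_1 <-> (x_2 <-> x_3))) = ~1 = 0
((x_2 -> ~x_2) -> (x_2 <-> x_3)) <-> ~((~x_2 <-> (x_2 <-> x_3)) -> (x_1 <-> (x_2 <-> x_3))) = 1 <-> 0 = 0

0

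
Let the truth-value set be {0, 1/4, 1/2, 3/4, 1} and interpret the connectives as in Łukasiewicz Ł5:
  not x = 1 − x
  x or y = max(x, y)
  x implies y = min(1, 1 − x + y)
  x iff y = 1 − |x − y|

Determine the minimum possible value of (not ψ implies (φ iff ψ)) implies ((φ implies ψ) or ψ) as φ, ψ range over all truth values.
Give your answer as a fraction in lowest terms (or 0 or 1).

1/2

Take φ = 1, ψ = 1/2:
not ψ = not 1/2 = 1/2
φ iff ψ = 1 iff 1/2 = 1/2
not ψ implies (φ iff ψ) = 1/2 implies 1/2 = 1
φ implies ψ = 1 implies 1/2 = 1/2
(φ implies ψ) or ψ = 1/2 or 1/2 = 1/2
(not ψ implies (φ iff ψ)) implies ((φ implies ψ) or ψ) = 1 implies 1/2 = 1/2
No assignment yields a value below 1/2, so this is the minimum.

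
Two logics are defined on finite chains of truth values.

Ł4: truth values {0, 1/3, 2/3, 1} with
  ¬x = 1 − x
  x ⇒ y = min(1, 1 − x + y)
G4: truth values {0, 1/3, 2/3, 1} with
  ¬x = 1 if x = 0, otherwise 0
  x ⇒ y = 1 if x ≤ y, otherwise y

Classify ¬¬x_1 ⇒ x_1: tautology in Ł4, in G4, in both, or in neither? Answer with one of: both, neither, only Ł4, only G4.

In Ł4: every assignment gives 1 — tautology.
In G4: at x_1 = 1/3 the value is 1/3 — not a tautology.

only Ł4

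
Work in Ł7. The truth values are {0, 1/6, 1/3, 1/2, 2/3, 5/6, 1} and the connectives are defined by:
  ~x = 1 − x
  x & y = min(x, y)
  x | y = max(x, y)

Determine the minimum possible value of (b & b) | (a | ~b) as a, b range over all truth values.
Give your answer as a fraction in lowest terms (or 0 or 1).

1/2

Take a = 0, b = 1/2:
b & b = 1/2 & 1/2 = 1/2
~b = ~1/2 = 1/2
a | ~b = 0 | 1/2 = 1/2
(b & b) | (a | ~b) = 1/2 | 1/2 = 1/2
No assignment yields a value below 1/2, so this is the minimum.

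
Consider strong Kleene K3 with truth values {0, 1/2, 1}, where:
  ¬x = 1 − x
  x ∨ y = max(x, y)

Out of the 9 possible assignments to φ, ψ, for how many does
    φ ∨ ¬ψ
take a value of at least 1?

φ = 0, ψ = 0 ↦ 1  ≥
φ = 0, ψ = 1/2 ↦ 1/2  <
φ = 0, ψ = 1 ↦ 0  <
φ = 1/2, ψ = 0 ↦ 1  ≥
φ = 1/2, ψ = 1/2 ↦ 1/2  <
φ = 1/2, ψ = 1 ↦ 1/2  <
φ = 1, ψ = 0 ↦ 1  ≥
φ = 1, ψ = 1/2 ↦ 1  ≥
φ = 1, ψ = 1 ↦ 1  ≥
So 5 of the 9 assignments meet the threshold.

5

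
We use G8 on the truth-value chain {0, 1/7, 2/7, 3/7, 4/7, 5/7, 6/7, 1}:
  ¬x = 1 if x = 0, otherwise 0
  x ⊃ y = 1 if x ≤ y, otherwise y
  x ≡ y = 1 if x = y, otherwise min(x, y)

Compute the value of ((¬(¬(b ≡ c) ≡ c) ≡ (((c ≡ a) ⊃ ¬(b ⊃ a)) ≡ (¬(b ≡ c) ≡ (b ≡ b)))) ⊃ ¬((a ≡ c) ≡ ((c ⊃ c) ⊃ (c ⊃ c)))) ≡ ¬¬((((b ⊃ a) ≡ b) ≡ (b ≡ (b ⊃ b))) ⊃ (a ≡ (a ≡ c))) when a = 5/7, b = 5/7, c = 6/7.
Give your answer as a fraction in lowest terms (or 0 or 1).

0

b ≡ c = 5/7 ≡ 6/7 = 5/7
¬(b ≡ c) = ¬5/7 = 0
¬(b ≡ c) ≡ c = 0 ≡ 6/7 = 0
¬(¬(b ≡ c) ≡ c) = ¬0 = 1
c ≡ a = 6/7 ≡ 5/7 = 5/7
b ⊃ a = 5/7 ⊃ 5/7 = 1
¬(b ⊃ a) = ¬1 = 0
(c ≡ a) ⊃ ¬(b ⊃ a) = 5/7 ⊃ 0 = 0
b ≡ c = 5/7 ≡ 6/7 = 5/7
¬(b ≡ c) = ¬5/7 = 0
b ≡ b = 5/7 ≡ 5/7 = 1
¬(b ≡ c) ≡ (b ≡ b) = 0 ≡ 1 = 0
((c ≡ a) ⊃ ¬(b ⊃ a)) ≡ (¬(b ≡ c) ≡ (b ≡ b)) = 0 ≡ 0 = 1
¬(¬(b ≡ c) ≡ c) ≡ (((c ≡ a) ⊃ ¬(b ⊃ a)) ≡ (¬(b ≡ c) ≡ (b ≡ b))) = 1 ≡ 1 = 1
a ≡ c = 5/7 ≡ 6/7 = 5/7
c ⊃ c = 6/7 ⊃ 6/7 = 1
c ⊃ c = 6/7 ⊃ 6/7 = 1
(c ⊃ c) ⊃ (c ⊃ c) = 1 ⊃ 1 = 1
(a ≡ c) ≡ ((c ⊃ c) ⊃ (c ⊃ c)) = 5/7 ≡ 1 = 5/7
¬((a ≡ c) ≡ ((c ⊃ c) ⊃ (c ⊃ c))) = ¬5/7 = 0
(¬(¬(b ≡ c) ≡ c) ≡ (((c ≡ a) ⊃ ¬(b ⊃ a)) ≡ (¬(b ≡ c) ≡ (b ≡ b)))) ⊃ ¬((a ≡ c) ≡ ((c ⊃ c) ⊃ (c ⊃ c))) = 1 ⊃ 0 = 0
b ⊃ a = 5/7 ⊃ 5/7 = 1
(b ⊃ a) ≡ b = 1 ≡ 5/7 = 5/7
b ⊃ b = 5/7 ⊃ 5/7 = 1
b ≡ (b ⊃ b) = 5/7 ≡ 1 = 5/7
((b ⊃ a) ≡ b) ≡ (b ≡ (b ⊃ b)) = 5/7 ≡ 5/7 = 1
a ≡ c = 5/7 ≡ 6/7 = 5/7
a ≡ (a ≡ c) = 5/7 ≡ 5/7 = 1
(((b ⊃ a) ≡ b) ≡ (b ≡ (b ⊃ b))) ⊃ (a ≡ (a ≡ c)) = 1 ⊃ 1 = 1
¬((((b ⊃ a) ≡ b) ≡ (b ≡ (b ⊃ b))) ⊃ (a ≡ (a ≡ c))) = ¬1 = 0
¬¬((((b ⊃ a) ≡ b) ≡ (b ≡ (b ⊃ b))) ⊃ (a ≡ (a ≡ c))) = ¬0 = 1
((¬(¬(b ≡ c) ≡ c) ≡ (((c ≡ a) ⊃ ¬(b ⊃ a)) ≡ (¬(b ≡ c) ≡ (b ≡ b)))) ⊃ ¬((a ≡ c) ≡ ((c ⊃ c) ⊃ (c ⊃ c)))) ≡ ¬¬((((b ⊃ a) ≡ b) ≡ (b ≡ (b ⊃ b))) ⊃ (a ≡ (a ≡ c))) = 0 ≡ 1 = 0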